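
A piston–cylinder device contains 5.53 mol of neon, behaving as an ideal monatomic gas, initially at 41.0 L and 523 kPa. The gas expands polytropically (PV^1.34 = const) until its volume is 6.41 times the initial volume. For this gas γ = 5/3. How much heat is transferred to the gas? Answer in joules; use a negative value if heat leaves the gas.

14500 J

T₁ = P₁V₁/(nR) = 523×41.0/(5.53×8.314) = 466 K.
Polytropic n=1.34: T₂ = T₁(V₁/V₂)^(n−1) = 466×(0.156)^0.34 = 248 K; P₂ = P₁(V₁/V₂)^n = 43.4 kPa.
W = (P₁V₁−P₂V₂)/(n−1) = (523×41.0−43.4×263)/0.34 = 29500 J.
ΔU = nCvΔT = 5.53×12.5×(248−466) = -15100 J.
Q = ΔU + W = 14500 J.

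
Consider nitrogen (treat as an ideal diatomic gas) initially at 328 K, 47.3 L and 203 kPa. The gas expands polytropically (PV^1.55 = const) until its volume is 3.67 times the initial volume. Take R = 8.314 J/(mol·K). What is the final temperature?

160 K

Polytropic n=1.55: T₂ = T₁(V₁/V₂)^(n−1) = 328×(0.272)^0.55 = 160 K; P₂ = P₁(V₁/V₂)^n = 27.1 kPa.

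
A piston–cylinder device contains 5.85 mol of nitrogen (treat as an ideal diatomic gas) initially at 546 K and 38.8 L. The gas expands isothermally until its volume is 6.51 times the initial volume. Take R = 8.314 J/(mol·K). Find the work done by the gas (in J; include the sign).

P₁ = nRT₁/V₁ = 5.85×8.314×546/38.8 = 684 kPa.
Isothermal: T stays 546 K; PV = const ⇒ V₂ = 253 L, P₂ = 105 kPa.
W = nRT ln(V₂/V₁) = 5.85×8.314×546×ln(6.51) = 49700 J.

49700 J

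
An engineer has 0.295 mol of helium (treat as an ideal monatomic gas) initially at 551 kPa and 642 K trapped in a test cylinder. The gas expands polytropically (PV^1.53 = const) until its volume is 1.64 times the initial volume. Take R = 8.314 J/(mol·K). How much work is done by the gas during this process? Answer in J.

V₁ = nRT₁/P₁ = 0.295×8.314×642/551 = 2.86 L.
Polytropic n=1.53: T₂ = T₁(V₁/V₂)^(n−1) = 642×(0.610)^0.53 = 494 K; P₂ = P₁(V₁/V₂)^n = 258 kPa.
W = (P₁V₁−P₂V₂)/(n−1) = (551×2.86−258×4.69)/0.53 = 685 J.

685 J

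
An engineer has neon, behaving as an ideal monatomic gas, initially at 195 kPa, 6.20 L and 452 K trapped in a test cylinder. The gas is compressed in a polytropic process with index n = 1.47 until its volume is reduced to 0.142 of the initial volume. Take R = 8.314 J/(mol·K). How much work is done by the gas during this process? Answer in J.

n = P₁V₁/(RT₁) = 195×6.20/(8.314×452) = 0.322 mol.
Polytropic n=1.47: T₂ = T₁(V₁/V₂)^(n−1) = 452×(7.04)^0.47 = 1130 K; P₂ = P₁(V₁/V₂)^n = 3440 kPa.
W = (P₁V₁−P₂V₂)/(n−1) = (195×6.20−3440×0.880)/0.47 = -3870 J.

-3870 J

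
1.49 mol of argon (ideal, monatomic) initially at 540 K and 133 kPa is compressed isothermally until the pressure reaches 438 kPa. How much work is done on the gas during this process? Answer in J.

V₁ = nRT₁/P₁ = 1.49×8.314×540/133 = 50.3 L.
Isothermal: T stays 540 K; PV = const ⇒ V₂ = 15.3 L, P₂ = 438 kPa.
W = nRT ln(V₂/V₁) = 1.49×8.314×540×ln(0.304) = -7970 J.
Work done on the gas = −W_by = 7970 J.

7970 J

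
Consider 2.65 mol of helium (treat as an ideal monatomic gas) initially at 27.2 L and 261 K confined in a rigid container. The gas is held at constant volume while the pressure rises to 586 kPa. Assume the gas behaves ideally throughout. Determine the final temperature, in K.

P₁ = nRT₁/V₁ = 2.65×8.314×261/27.2 = 211 kPa.
Isochoric: V stays 27.2 L; P/T = const ⇒ T₂ = 723 K, P₂ = 586 kPa.

723 K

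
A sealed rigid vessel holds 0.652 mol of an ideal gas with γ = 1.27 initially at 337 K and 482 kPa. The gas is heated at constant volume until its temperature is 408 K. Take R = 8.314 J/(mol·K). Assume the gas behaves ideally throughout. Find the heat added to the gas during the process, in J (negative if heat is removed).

V₁ = nRT₁/P₁ = 0.652×8.314×337/482 = 3.79 L.
Isochoric: V stays 3.79 L; P/T = const ⇒ T₂ = 408 K, P₂ = 584 kPa.
W = 0 (no volume change).
ΔU = nCvΔT = 0.652×30.8×(408−337) = 1430 J.
Q = ΔU = 1430 J.

1430 J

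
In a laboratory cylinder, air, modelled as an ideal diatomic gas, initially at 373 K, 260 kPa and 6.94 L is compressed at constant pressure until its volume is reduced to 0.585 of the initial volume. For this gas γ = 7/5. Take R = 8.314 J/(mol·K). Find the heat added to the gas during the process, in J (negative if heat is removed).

-2620 J

n = P₁V₁/(RT₁) = 260×6.94/(8.314×373) = 0.582 mol.
Isobaric: P stays 260 kPa; V/T = const ⇒ T₂ = 218 K, V₂ = 4.06 L.
W = PΔV = 260×(4.06−6.94) kPa·L = -749 J.
ΔU = nCvΔT = 0.582×20.8×(218−373) = -1870 J.
Q = ΔU + W = nCpΔT = -2620 J.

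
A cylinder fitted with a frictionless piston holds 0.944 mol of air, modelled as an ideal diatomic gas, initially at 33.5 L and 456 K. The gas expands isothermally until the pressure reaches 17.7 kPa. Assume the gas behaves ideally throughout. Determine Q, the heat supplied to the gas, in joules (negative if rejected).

6430 J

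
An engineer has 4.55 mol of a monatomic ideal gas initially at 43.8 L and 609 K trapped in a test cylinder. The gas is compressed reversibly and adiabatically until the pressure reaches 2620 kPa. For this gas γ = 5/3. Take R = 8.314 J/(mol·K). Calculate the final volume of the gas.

P₁ = nRT₁/V₁ = 4.55×8.314×609/43.8 = 526 kPa.
Adiabatic: T₂/T₁ = (P₂/P₁)^((γ−1)/γ) ⇒ T₂ = 609×(4.98)^0.400 = 1160 K; V₂ = 16.7 L.

16.7 L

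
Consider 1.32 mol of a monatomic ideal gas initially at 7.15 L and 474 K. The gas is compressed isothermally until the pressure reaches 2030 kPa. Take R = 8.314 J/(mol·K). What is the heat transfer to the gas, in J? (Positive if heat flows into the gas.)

-5340 J

P₁ = nRT₁/V₁ = 1.32×8.314×474/7.15 = 728 kPa.
Isothermal: T stays 474 K; PV = const ⇒ V₂ = 2.56 L, P₂ = 2030 kPa.
ΔU = 0 (ideal gas, T constant).
W = nRT ln(V₂/V₁) = 1.32×8.314×474×ln(0.358) = -5340 J.
Q = ΔU + W = -5340 J.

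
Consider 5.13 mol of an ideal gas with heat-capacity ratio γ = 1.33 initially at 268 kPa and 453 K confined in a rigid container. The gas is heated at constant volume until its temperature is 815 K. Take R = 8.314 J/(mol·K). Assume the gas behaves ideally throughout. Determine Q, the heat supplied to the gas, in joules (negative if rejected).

46800 J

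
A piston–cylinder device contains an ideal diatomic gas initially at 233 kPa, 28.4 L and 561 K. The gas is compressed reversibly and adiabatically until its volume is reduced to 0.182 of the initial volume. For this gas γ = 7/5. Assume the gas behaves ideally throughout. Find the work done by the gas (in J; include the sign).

n = P₁V₁/(RT₁) = 233×28.4/(8.314×561) = 1.42 mol.
Adiabatic: TV^(γ−1) = const ⇒ T₂ = 561×(5.49)^0.400 = 1110 K; PV^γ = const ⇒ P₂ = 2530 kPa.
ΔU = nCvΔT = 1.42×20.8×(1110−561) = 16200 J.
Q = 0 for an adiabatic process, so W = −ΔU = -16200 J.

-16200 J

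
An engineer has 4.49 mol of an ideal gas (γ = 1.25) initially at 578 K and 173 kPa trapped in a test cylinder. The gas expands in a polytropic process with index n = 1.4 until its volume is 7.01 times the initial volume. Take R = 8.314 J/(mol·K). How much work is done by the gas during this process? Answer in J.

29200 J

V₁ = nRT₁/P₁ = 4.49×8.314×578/173 = 125 L.
Polytropic n=1.4: T₂ = T₁(V₁/V₂)^(n−1) = 578×(0.143)^0.40 = 265 K; P₂ = P₁(V₁/V₂)^n = 11.3 kPa.
W = (P₁V₁−P₂V₂)/(n−1) = (173×125−11.3×874)/0.40 = 29200 J.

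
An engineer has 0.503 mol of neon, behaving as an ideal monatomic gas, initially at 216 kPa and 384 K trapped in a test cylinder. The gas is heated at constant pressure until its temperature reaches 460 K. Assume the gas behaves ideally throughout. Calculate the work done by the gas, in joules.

V₁ = nRT₁/P₁ = 0.503×8.314×384/216 = 7.43 L.
Isobaric: P stays 216 kPa; V/T = const ⇒ T₂ = 460 K, V₂ = 8.91 L.
W = PΔV = 216×(8.91−7.43) kPa·L = 318 J.

318 J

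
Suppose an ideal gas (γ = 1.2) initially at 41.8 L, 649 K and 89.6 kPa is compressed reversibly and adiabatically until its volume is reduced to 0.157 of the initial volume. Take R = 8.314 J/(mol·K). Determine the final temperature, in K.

940 K

Adiabatic: TV^(γ−1) = const ⇒ T₂ = 649×(6.37)^0.200 = 940 K; PV^γ = const ⇒ P₂ = 826 kPa.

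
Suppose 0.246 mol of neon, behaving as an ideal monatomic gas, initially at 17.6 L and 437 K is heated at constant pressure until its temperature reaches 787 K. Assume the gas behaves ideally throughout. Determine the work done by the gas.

716 J

P₁ = nRT₁/V₁ = 0.246×8.314×437/17.6 = 50.8 kPa.
Isobaric: P stays 50.8 kPa; V/T = const ⇒ T₂ = 787 K, V₂ = 31.7 L.
W = PΔV = 50.8×(31.7−17.6) kPa·L = 716 J.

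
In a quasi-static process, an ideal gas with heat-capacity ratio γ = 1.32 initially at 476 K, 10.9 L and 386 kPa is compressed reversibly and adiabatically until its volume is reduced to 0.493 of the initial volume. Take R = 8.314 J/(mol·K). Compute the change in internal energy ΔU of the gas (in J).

n = P₁V₁/(RT₁) = 386×10.9/(8.314×476) = 1.06 mol.
Adiabatic: TV^(γ−1) = const ⇒ T₂ = 476×(2.03)^0.320 = 597 K; PV^γ = const ⇒ P₂ = 982 kPa.
For an ideal gas ΔU = nCvΔT with Cv = R/(γ−1) = 26.0 J/(mol·K).
ΔU = 1.06×26.0×(597−476) = 3340 J.

3340 J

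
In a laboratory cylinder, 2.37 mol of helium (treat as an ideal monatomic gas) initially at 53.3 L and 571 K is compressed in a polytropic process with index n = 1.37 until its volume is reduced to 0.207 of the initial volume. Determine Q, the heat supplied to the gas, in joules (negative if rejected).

-10700 J

P₁ = nRT₁/V₁ = 2.37×8.314×571/53.3 = 211 kPa.
Polytropic n=1.37: T₂ = T₁(V₁/V₂)^(n−1) = 571×(4.83)^0.37 = 1020 K; P₂ = P₁(V₁/V₂)^n = 1830 kPa.
W = (P₁V₁−P₂V₂)/(n−1) = (211×53.3−1830×11.0)/0.37 = -24100 J.
ΔU = nCvΔT = 2.37×12.5×(1020−571) = 13300 J.
Q = ΔU + W = -10700 J.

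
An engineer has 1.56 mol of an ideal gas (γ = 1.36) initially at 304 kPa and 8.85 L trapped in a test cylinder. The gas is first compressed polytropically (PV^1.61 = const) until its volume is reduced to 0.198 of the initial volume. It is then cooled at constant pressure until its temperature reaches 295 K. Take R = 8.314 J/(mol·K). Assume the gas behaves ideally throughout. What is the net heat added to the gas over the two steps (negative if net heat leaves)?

-7680 J

T₁ = P₁V₁/(nR) = 304×8.85/(1.56×8.314) = 207 K.
Step 1 — Polytropic n=1.61: T₂ = T₁(V₁/V₂)^(n−1) = 207×(5.05)^0.61 = 557 K; P₂ = P₁(V₁/V₂)^n = 4120 kPa.
W = (P₁V₁−P₂V₂)/(n−1) = (304×8.85−4120×1.75)/0.61 = -7430 J.
ΔU = nCvΔT = 1.56×23.1×(557−207) = 12600 J.
Q = ΔU + W = 5160 J.
State after step 1: P = 4120 kPa, V = 1.75 L, T = 557 K.
Step 2 — Isobaric: P stays 4120 kPa; V/T = const ⇒ T₂ = 295 K, V₂ = 0.928 L.
W = PΔV = 4120×(0.928−1.75) kPa·L = -3400 J.
ΔU = nCvΔT = 1.56×23.1×(295−557) = -9440 J.
Q = ΔU + W = nCpΔT = -12800 J.
Net over both steps: W = -10800 J, Q = -7680 J, ΔU = 3150 J.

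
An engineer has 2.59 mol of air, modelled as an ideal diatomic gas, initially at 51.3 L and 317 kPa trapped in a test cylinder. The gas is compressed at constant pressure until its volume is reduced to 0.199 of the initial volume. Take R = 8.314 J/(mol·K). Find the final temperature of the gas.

T₁ = P₁V₁/(nR) = 317×51.3/(2.59×8.314) = 755 K.
Isobaric: P stays 317 kPa; V/T = const ⇒ T₂ = 150 K, V₂ = 10.2 L.

150 K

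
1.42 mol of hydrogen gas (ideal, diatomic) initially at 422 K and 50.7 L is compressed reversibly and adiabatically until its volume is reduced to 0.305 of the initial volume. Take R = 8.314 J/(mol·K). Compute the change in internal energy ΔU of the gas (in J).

P₁ = nRT₁/V₁ = 1.42×8.314×422/50.7 = 98.3 kPa.
Adiabatic: TV^(γ−1) = const ⇒ T₂ = 422×(3.28)^0.400 = 679 K; PV^γ = const ⇒ P₂ = 518 kPa.
For an ideal gas ΔU = nCvΔT with Cv = (5/2)R = 20.8 J/(mol·K).
ΔU = 1.42×20.8×(679−422) = 7570 J.

7570 J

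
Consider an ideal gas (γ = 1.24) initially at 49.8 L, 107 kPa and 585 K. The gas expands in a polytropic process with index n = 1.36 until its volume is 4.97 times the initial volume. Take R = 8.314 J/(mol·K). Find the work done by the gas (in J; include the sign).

6490 J

n = P₁V₁/(RT₁) = 107×49.8/(8.314×585) = 1.10 mol.
Polytropic n=1.36: T₂ = T₁(V₁/V₂)^(n−1) = 585×(0.201)^0.36 = 328 K; P₂ = P₁(V₁/V₂)^n = 12.1 kPa.
W = (P₁V₁−P₂V₂)/(n−1) = (107×49.8−12.1×248)/0.36 = 6490 J.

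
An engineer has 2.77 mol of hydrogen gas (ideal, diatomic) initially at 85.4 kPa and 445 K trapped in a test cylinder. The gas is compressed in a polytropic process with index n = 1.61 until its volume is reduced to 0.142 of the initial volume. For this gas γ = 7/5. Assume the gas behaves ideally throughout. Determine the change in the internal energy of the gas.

V₁ = nRT₁/P₁ = 2.77×8.314×445/85.4 = 120 L.
Polytropic n=1.61: T₂ = T₁(V₁/V₂)^(n−1) = 445×(7.04)^0.61 = 1460 K; P₂ = P₁(V₁/V₂)^n = 1980 kPa.
For an ideal gas ΔU = nCvΔT with Cv = (5/2)R = 20.8 J/(mol·K).
ΔU = 2.77×20.8×(1460−445) = 58700 J.

58700 J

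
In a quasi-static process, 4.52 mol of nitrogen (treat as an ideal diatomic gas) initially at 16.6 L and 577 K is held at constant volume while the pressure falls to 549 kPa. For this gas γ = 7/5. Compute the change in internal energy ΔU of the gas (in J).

P₁ = nRT₁/V₁ = 4.52×8.314×577/16.6 = 1310 kPa.
Isochoric: V stays 16.6 L; P/T = const ⇒ T₂ = 243 K, P₂ = 549 kPa.
For an ideal gas ΔU = nCvΔT with Cv = (5/2)R = 20.8 J/(mol·K).
ΔU = 4.52×20.8×(243−577) = -31400 J.

-31400 J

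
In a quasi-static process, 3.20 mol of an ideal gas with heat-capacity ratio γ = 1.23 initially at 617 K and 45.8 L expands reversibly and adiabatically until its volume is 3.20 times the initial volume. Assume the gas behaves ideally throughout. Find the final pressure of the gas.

85.7 kPa

P₁ = nRT₁/V₁ = 3.20×8.314×617/45.8 = 358 kPa.
Adiabatic: TV^(γ−1) = const ⇒ T₂ = 617×(0.312)^0.230 = 472 K; PV^γ = const ⇒ P₂ = 85.7 kPa.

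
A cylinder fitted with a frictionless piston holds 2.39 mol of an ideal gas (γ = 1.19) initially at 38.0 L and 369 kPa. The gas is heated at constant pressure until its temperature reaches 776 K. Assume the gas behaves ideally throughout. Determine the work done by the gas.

1400 J

T₁ = P₁V₁/(nR) = 369×38.0/(2.39×8.314) = 706 K.
Isobaric: P stays 369 kPa; V/T = const ⇒ T₂ = 776 K, V₂ = 41.8 L.
W = PΔV = 369×(41.8−38.0) kPa·L = 1400 J.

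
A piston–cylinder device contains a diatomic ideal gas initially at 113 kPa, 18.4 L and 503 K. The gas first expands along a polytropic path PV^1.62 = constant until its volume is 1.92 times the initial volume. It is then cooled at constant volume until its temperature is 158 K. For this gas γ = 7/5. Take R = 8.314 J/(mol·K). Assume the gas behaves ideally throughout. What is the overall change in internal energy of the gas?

n = P₁V₁/(RT₁) = 113×18.4/(8.314×503) = 0.497 mol.
Step 1 — Polytropic n=1.62: T₂ = T₁(V₁/V₂)^(n−1) = 503×(0.521)^0.62 = 336 K; P₂ = P₁(V₁/V₂)^n = 39.3 kPa.
W = (P₁V₁−P₂V₂)/(n−1) = (113×18.4−39.3×35.3)/0.62 = 1120 J.
ΔU = nCvΔT = 0.497×20.8×(336−503) = -1730 J.
Q = ΔU + W = -614 J.
State after step 1: P = 39.3 kPa, V = 35.3 L, T = 336 K.
Step 2 — Isochoric: V stays 35.3 L; P/T = const ⇒ T₂ = 158 K, P₂ = 18.5 kPa.
W = 0 (no volume change).
ΔU = nCvΔT = 0.497×20.8×(158−336) = -1840 J.
Q = ΔU = -1840 J.
Net over both steps: W = 1120 J, Q = -2450 J, ΔU = -3570 J.

-3570 J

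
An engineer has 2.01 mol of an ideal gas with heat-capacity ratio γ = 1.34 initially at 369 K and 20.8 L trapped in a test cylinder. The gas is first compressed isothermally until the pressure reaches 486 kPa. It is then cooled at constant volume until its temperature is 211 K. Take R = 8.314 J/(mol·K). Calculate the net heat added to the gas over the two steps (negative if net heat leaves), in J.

-10800 J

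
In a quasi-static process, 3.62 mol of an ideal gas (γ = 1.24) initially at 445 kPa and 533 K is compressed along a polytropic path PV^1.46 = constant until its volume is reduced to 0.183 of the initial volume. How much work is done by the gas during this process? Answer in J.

V₁ = nRT₁/P₁ = 3.62×8.314×533/445 = 36.0 L.
Polytropic n=1.46: T₂ = T₁(V₁/V₂)^(n−1) = 533×(5.46)^0.46 = 1160 K; P₂ = P₁(V₁/V₂)^n = 5310 kPa.
W = (P₁V₁−P₂V₂)/(n−1) = (445×36.0−5310×6.60)/0.46 = -41300 J.

-41300 J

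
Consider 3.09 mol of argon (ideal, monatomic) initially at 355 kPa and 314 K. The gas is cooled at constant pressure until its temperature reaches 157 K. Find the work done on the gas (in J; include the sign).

4030 J

V₁ = nRT₁/P₁ = 3.09×8.314×314/355 = 22.7 L.
Isobaric: P stays 355 kPa; V/T = const ⇒ T₂ = 157 K, V₂ = 11.4 L.
W = PΔV = 355×(11.4−22.7) kPa·L = -4030 J.
Work done on the gas = −W_by = 4030 J.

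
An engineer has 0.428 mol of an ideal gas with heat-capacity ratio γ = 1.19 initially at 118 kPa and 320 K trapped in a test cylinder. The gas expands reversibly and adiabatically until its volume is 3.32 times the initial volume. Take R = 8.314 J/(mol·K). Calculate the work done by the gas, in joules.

V₁ = nRT₁/P₁ = 0.428×8.314×320/118 = 9.65 L.
Adiabatic: TV^(γ−1) = const ⇒ T₂ = 320×(0.301)^0.190 = 255 K; PV^γ = const ⇒ P₂ = 28.3 kPa.
ΔU = nCvΔT = 0.428×43.8×(255−320) = -1220 J.
Q = 0 for an adiabatic process, so W = −ΔU = 1220 J.

1220 J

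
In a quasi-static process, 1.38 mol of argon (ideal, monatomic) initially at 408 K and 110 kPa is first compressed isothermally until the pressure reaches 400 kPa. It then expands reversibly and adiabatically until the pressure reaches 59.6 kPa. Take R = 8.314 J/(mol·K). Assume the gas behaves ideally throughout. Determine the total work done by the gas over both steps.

-2300 J

V₁ = nRT₁/P₁ = 1.38×8.314×408/110 = 42.6 L.
Step 1 — Isothermal: T stays 408 K; PV = const ⇒ V₂ = 11.7 L, P₂ = 400 kPa.
ΔU = 0 (ideal gas, T constant).
W = nRT ln(V₂/V₁) = 1.38×8.314×408×ln(0.275) = -6040 J.
Q = ΔU + W = -6040 J.
State after step 1: P = 400 kPa, V = 11.7 L, T = 408 K.
Step 2 — Adiabatic: T₂/T₁ = (P₂/P₁)^((γ−1)/γ) ⇒ T₂ = 408×(0.149)^0.400 = 191 K; V₂ = 36.7 L.
ΔU = nCvΔT = 1.38×12.5×(191−408) = -3740 J.
Q = 0 for an adiabatic process, so W = −ΔU = 3740 J.
Net over both steps: W = -2300 J, Q = -6040 J, ΔU = -3740 J.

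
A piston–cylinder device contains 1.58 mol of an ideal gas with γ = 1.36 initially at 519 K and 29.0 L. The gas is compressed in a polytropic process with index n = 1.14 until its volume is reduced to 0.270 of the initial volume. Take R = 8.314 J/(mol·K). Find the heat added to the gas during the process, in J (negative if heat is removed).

-5990 J

P₁ = nRT₁/V₁ = 1.58×8.314×519/29.0 = 235 kPa.
Polytropic n=1.14: T₂ = T₁(V₁/V₂)^(n−1) = 519×(3.70)^0.14 = 623 K; P₂ = P₁(V₁/V₂)^n = 1050 kPa.
W = (P₁V₁−P₂V₂)/(n−1) = (235×29.0−1050×7.83)/0.14 = -9800 J.
ΔU = nCvΔT = 1.58×23.1×(623−519) = 3810 J.
Q = ΔU + W = -5990 J.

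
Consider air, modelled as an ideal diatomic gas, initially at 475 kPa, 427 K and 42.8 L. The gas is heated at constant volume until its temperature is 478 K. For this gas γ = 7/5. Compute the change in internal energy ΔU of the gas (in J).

n = P₁V₁/(RT₁) = 475×42.8/(8.314×427) = 5.73 mol.
Isochoric: V stays 42.8 L; P/T = const ⇒ T₂ = 478 K, P₂ = 532 kPa.
For an ideal gas ΔU = nCvΔT with Cv = (5/2)R = 20.8 J/(mol·K).
ΔU = 5.73×20.8×(478−427) = 6070 J.

6070 J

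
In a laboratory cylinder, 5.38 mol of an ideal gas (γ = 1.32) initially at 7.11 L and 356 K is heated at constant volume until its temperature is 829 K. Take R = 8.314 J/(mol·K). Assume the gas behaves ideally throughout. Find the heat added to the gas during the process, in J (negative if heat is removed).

P₁ = nRT₁/V₁ = 5.38×8.314×356/7.11 = 2240 kPa.
Isochoric: V stays 7.11 L; P/T = const ⇒ T₂ = 829 K, P₂ = 5220 kPa.
W = 0 (no volume change).
ΔU = nCvΔT = 5.38×26.0×(829−356) = 66100 J.
Q = ΔU = 66100 J.

66100 J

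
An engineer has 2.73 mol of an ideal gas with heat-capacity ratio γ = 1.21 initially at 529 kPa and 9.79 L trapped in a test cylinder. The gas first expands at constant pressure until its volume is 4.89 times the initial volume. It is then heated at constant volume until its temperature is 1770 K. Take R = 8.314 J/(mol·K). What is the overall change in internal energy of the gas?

167000 J

T₁ = P₁V₁/(nR) = 529×9.79/(2.73×8.314) = 228 K.
Step 1 — Isobaric: P stays 529 kPa; V/T = const ⇒ T₂ = 1120 K, V₂ = 47.9 L.
W = PΔV = 529×(47.9−9.79) kPa·L = 20100 J.
ΔU = nCvΔT = 2.73×39.6×(1120−228) = 95900 J.
Q = ΔU + W = nCpΔT = 116000 J.
State after step 1: P = 529 kPa, V = 47.9 L, T = 1120 K.
Step 2 — Isochoric: V stays 47.9 L; P/T = const ⇒ T₂ = 1770 K, P₂ = 839 kPa.
W = 0 (no volume change).
ΔU = nCvΔT = 2.73×39.6×(1770−1120) = 70700 J.
Q = ΔU = 70700 J.
Net over both steps: W = 20100 J, Q = 187000 J, ΔU = 167000 J.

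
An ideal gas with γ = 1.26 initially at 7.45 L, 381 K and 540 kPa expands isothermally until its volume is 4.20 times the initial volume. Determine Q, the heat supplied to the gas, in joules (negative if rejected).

5770 J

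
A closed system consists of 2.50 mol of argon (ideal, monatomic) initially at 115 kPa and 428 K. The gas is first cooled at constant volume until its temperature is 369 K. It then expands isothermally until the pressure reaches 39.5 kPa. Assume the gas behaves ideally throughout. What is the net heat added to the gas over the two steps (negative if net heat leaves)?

V₁ = nRT₁/P₁ = 2.50×8.314×428/115 = 77.4 L.
Step 1 — Isochoric: V stays 77.4 L; P/T = const ⇒ T₂ = 369 K, P₂ = 99.1 kPa.
W = 0 (no volume change).
ΔU = nCvΔT = 2.50×12.5×(369−428) = -1840 J.
Q = ΔU = -1840 J.
State after step 1: P = 99.1 kPa, V = 77.4 L, T = 369 K.
Step 2 — Isothermal: T stays 369 K; PV = const ⇒ V₂ = 194 L, P₂ = 39.5 kPa.
ΔU = 0 (ideal gas, T constant).
W = nRT ln(V₂/V₁) = 2.50×8.314×369×ln(2.51) = 7060 J.
Q = ΔU + W = 7060 J.
Net over both steps: W = 7060 J, Q = 5220 J, ΔU = -1840 J.

5220 J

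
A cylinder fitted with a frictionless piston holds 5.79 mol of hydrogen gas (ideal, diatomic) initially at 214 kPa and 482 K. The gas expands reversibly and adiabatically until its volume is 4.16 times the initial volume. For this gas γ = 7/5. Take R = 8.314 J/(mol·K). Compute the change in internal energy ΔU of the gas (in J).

V₁ = nRT₁/P₁ = 5.79×8.314×482/214 = 108 L.
Adiabatic: TV^(γ−1) = const ⇒ T₂ = 482×(0.240)^0.400 = 273 K; PV^γ = const ⇒ P₂ = 29.1 kPa.
For an ideal gas ΔU = nCvΔT with Cv = (5/2)R = 20.8 J/(mol·K).
ΔU = 5.79×20.8×(273−482) = -25200 J.

-25200 J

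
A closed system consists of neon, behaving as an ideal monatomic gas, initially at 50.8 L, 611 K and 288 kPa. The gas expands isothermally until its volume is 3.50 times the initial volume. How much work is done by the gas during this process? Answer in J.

18300 J

n = P₁V₁/(RT₁) = 288×50.8/(8.314×611) = 2.88 mol.
Isothermal: T stays 611 K; PV = const ⇒ V₂ = 178 L, P₂ = 82.3 kPa.
W = nRT ln(V₂/V₁) = 2.88×8.314×611×ln(3.50) = 18300 J.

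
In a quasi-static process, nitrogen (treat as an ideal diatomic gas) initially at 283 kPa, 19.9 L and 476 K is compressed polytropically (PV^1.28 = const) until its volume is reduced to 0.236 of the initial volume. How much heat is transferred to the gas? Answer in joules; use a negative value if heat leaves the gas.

-3010 J

n = P₁V₁/(RT₁) = 283×19.9/(8.314×476) = 1.42 mol.
Polytropic n=1.28: T₂ = T₁(V₁/V₂)^(n−1) = 476×(4.24)^0.28 = 713 K; P₂ = P₁(V₁/V₂)^n = 1800 kPa.
W = (P₁V₁−P₂V₂)/(n−1) = (283×19.9−1800×4.70)/0.28 = -10000 J.
ΔU = nCvΔT = 1.42×20.8×(713−476) = 7020 J.
Q = ΔU + W = -3010 J.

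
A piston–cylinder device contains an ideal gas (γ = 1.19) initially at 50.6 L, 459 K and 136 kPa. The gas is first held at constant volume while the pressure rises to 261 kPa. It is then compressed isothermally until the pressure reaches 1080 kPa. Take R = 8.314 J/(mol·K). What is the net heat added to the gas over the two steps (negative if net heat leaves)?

14500 J

n = P₁V₁/(RT₁) = 136×50.6/(8.314×459) = 1.80 mol.
Step 1 — Isochoric: V stays 50.6 L; P/T = const ⇒ T₂ = 881 K, P₂ = 261 kPa.
W = 0 (no volume change).
ΔU = nCvΔT = 1.80×43.8×(881−459) = 33300 J.
Q = ΔU = 33300 J.
State after step 1: P = 261 kPa, V = 50.6 L, T = 881 K.
Step 2 — Isothermal: T stays 881 K; PV = const ⇒ V₂ = 12.2 L, P₂ = 1080 kPa.
ΔU = 0 (ideal gas, T constant).
W = nRT ln(V₂/V₁) = 1.80×8.314×881×ln(0.242) = -18800 J.
Q = ΔU + W = -18800 J.
Net over both steps: W = -18800 J, Q = 14500 J, ΔU = 33300 J.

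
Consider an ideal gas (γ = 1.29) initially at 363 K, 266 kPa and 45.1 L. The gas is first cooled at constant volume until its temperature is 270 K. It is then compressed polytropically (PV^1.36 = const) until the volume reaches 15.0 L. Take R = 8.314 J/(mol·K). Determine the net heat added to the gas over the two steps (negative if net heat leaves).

-7690 J

n = P₁V₁/(RT₁) = 266×45.1/(8.314×363) = 3.98 mol.
Step 1 — Isochoric: V stays 45.1 L; P/T = const ⇒ T₂ = 270 K, P₂ = 198 kPa.
W = 0 (no volume change).
ΔU = nCvΔT = 3.98×28.7×(270−363) = -10600 J.
Q = ΔU = -10600 J.
State after step 1: P = 198 kPa, V = 45.1 L, T = 270 K.
Step 2 — Polytropic n=1.36: T₂ = T₁(V₁/V₂)^(n−1) = 270×(3.01)^0.36 = 401 K; P₂ = P₁(V₁/V₂)^n = 884 kPa.
W = (P₁V₁−P₂V₂)/(n−1) = (198×45.1−884×15.0)/0.36 = -12100 J.
ΔU = nCvΔT = 3.98×28.7×(401−270) = 15000 J.
Q = ΔU + W = 2910 J.
Net over both steps: W = -12100 J, Q = -7690 J, ΔU = 4370 J.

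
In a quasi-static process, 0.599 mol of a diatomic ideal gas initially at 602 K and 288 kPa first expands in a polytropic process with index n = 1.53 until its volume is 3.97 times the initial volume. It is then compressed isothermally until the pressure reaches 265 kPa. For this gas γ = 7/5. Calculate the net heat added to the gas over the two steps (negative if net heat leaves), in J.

V₁ = nRT₁/P₁ = 0.599×8.314×602/288 = 10.4 L.
Step 1 — Polytropic n=1.53: T₂ = T₁(V₁/V₂)^(n−1) = 602×(0.252)^0.53 = 290 K; P₂ = P₁(V₁/V₂)^n = 34.9 kPa.
W = (P₁V₁−P₂V₂)/(n−1) = (288×10.4−34.9×41.3)/0.53 = 2930 J.
ΔU = nCvΔT = 0.599×20.8×(290−602) = -3890 J.
Q = ΔU + W = -953 J.
State after step 1: P = 34.9 kPa, V = 41.3 L, T = 290 K.
Step 2 — Isothermal: T stays 290 K; PV = const ⇒ V₂ = 5.45 L, P₂ = 265 kPa.
ΔU = 0 (ideal gas, T constant).
W = nRT ln(V₂/V₁) = 0.599×8.314×290×ln(0.132) = -2930 J.
Q = ΔU + W = -2930 J.
Net over both steps: W = 7.35 J, Q = -3880 J, ΔU = -3890 J.

-3880 J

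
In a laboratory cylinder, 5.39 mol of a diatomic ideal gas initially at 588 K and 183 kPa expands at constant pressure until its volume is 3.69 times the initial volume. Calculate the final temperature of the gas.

2170 K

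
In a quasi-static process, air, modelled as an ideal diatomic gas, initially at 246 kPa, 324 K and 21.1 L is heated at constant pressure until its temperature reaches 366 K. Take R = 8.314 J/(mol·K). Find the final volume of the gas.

Isobaric: P stays 246 kPa; V/T = const ⇒ T₂ = 366 K, V₂ = 23.8 L.

23.8 L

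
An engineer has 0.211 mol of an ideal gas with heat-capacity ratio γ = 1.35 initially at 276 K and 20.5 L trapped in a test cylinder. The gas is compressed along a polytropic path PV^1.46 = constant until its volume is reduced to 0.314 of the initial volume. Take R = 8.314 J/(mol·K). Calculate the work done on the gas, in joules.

P₁ = nRT₁/V₁ = 0.211×8.314×276/20.5 = 23.6 kPa.
Polytropic n=1.46: T₂ = T₁(V₁/V₂)^(n−1) = 276×(3.18)^0.46 = 470 K; P₂ = P₁(V₁/V₂)^n = 128 kPa.
W = (P₁V₁−P₂V₂)/(n−1) = (23.6×20.5−128×6.44)/0.46 = -741 J.
Work done on the gas = −W_by = 741 J.

741 J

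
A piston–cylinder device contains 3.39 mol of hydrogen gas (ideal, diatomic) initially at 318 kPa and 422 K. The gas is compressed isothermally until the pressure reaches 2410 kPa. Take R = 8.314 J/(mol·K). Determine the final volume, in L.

V₁ = nRT₁/P₁ = 3.39×8.314×422/318 = 37.4 L.
Isothermal: T stays 422 K; PV = const ⇒ V₂ = 4.94 L, P₂ = 2410 kPa.

4.94 L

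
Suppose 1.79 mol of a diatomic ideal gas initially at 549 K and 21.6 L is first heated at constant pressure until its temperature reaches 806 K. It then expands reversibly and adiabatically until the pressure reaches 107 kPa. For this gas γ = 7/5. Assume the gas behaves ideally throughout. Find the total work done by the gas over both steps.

12900 J

P₁ = nRT₁/V₁ = 1.79×8.314×549/21.6 = 378 kPa.
Step 1 — Isobaric: P stays 378 kPa; V/T = const ⇒ T₂ = 806 K, V₂ = 31.7 L.
W = PΔV = 378×(31.7−21.6) kPa·L = 3820 J.
ΔU = nCvΔT = 1.79×20.8×(806−549) = 9560 J.
Q = ΔU + W = nCpΔT = 13400 J.
State after step 1: P = 378 kPa, V = 31.7 L, T = 806 K.
Step 2 — Adiabatic: T₂/T₁ = (P₂/P₁)^((γ−1)/γ) ⇒ T₂ = 806×(0.283)^0.286 = 562 K; V₂ = 78.2 L.
ΔU = nCvΔT = 1.79×20.8×(562−806) = -9080 J.
Q = 0 for an adiabatic process, so W = −ΔU = 9080 J.
Net over both steps: W = 12900 J, Q = 13400 J, ΔU = 480 J.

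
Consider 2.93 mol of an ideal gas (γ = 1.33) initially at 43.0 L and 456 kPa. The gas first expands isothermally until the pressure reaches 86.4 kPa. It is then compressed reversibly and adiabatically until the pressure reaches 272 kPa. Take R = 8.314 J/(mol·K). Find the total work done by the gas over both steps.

13100 J

T₁ = P₁V₁/(nR) = 456×43.0/(2.93×8.314) = 805 K.
Step 1 — Isothermal: T stays 805 K; PV = const ⇒ V₂ = 227 L, P₂ = 86.4 kPa.
ΔU = 0 (ideal gas, T constant).
W = nRT ln(V₂/V₁) = 2.93×8.314×805×ln(5.28) = 32600 J.
Q = ΔU + W = 32600 J.
State after step 1: P = 86.4 kPa, V = 227 L, T = 805 K.
Step 2 — Adiabatic: T₂/T₁ = (P₂/P₁)^((γ−1)/γ) ⇒ T₂ = 805×(3.15)^0.248 = 1070 K; V₂ = 95.8 L.
ΔU = nCvΔT = 2.93×25.2×(1070−805) = 19600 J.
Q = 0 for an adiabatic process, so W = −ΔU = -19600 J.
Net over both steps: W = 13100 J, Q = 32600 J, ΔU = 19600 J.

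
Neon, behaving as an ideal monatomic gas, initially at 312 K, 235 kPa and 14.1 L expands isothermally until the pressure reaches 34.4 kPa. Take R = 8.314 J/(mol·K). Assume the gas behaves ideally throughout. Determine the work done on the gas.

-6370 J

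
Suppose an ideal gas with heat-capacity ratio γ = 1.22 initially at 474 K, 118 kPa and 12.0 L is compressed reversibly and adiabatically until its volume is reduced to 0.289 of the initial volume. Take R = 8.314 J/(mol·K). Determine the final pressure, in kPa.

537 kPa

Adiabatic: TV^(γ−1) = const ⇒ T₂ = 474×(3.46)^0.220 = 623 K; PV^γ = const ⇒ P₂ = 537 kPa.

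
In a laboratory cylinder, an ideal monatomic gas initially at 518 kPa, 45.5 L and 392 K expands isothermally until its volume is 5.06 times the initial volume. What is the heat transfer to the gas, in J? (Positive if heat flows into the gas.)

38200 J

n = P₁V₁/(RT₁) = 518×45.5/(8.314×392) = 7.23 mol.
Isothermal: T stays 392 K; PV = const ⇒ V₂ = 230 L, P₂ = 102 kPa.
ΔU = 0 (ideal gas, T constant).
W = nRT ln(V₂/V₁) = 7.23×8.314×392×ln(5.06) = 38200 J.
Q = ΔU + W = 38200 J.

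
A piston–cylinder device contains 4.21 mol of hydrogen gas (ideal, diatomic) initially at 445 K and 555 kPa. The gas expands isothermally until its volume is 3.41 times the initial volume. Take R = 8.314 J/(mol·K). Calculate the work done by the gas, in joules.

V₁ = nRT₁/P₁ = 4.21×8.314×445/555 = 28.1 L.
Isothermal: T stays 445 K; PV = const ⇒ V₂ = 95.7 L, P₂ = 163 kPa.
W = nRT ln(V₂/V₁) = 4.21×8.314×445×ln(3.41) = 19100 J.

19100 J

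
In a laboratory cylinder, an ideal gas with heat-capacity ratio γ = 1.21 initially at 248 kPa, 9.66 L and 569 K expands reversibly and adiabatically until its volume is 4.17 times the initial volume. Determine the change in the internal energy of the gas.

n = P₁V₁/(RT₁) = 248×9.66/(8.314×569) = 0.506 mol.
Adiabatic: TV^(γ−1) = const ⇒ T₂ = 569×(0.240)^0.210 = 422 K; PV^γ = const ⇒ P₂ = 44.1 kPa.
For an ideal gas ΔU = nCvΔT with Cv = R/(γ−1) = 39.6 J/(mol·K).
ΔU = 0.506×39.6×(422−569) = -2960 J.

-2960 J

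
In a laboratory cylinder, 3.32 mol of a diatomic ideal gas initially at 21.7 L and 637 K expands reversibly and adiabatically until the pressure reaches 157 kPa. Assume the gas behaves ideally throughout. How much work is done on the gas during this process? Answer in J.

-16500 J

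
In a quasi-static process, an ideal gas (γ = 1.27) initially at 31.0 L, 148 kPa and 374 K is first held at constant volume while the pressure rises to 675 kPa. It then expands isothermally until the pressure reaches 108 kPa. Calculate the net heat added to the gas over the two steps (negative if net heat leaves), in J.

n = P₁V₁/(RT₁) = 148×31.0/(8.314×374) = 1.48 mol.
Step 1 — Isochoric: V stays 31.0 L; P/T = const ⇒ T₂ = 1710 K, P₂ = 675 kPa.
W = 0 (no volume change).
ΔU = nCvΔT = 1.48×30.8×(1710−374) = 60500 J.
Q = ΔU = 60500 J.
State after step 1: P = 675 kPa, V = 31.0 L, T = 1710 K.
Step 2 — Isothermal: T stays 1710 K; PV = const ⇒ V₂ = 194 L, P₂ = 108 kPa.
ΔU = 0 (ideal gas, T constant).
W = nRT ln(V₂/V₁) = 1.48×8.314×1710×ln(6.25) = 38300 J.
Q = ΔU + W = 38300 J.
Net over both steps: W = 38300 J, Q = 98900 J, ΔU = 60500 J.

98900 J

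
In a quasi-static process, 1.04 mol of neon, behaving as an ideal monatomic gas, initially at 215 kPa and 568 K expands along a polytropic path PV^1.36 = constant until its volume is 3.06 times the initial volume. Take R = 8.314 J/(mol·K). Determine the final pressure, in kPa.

47.0 kPa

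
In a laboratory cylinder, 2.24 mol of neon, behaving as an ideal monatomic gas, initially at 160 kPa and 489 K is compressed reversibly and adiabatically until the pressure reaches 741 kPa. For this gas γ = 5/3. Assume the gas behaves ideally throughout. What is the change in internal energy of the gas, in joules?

V₁ = nRT₁/P₁ = 2.24×8.314×489/160 = 56.9 L.
Adiabatic: T₂/T₁ = (P₂/P₁)^((γ−1)/γ) ⇒ T₂ = 489×(4.63)^0.400 = 903 K; V₂ = 22.7 L.
For an ideal gas ΔU = nCvΔT with Cv = (3/2)R = 12.5 J/(mol·K).
ΔU = 2.24×12.5×(903−489) = 11600 J.

11600 J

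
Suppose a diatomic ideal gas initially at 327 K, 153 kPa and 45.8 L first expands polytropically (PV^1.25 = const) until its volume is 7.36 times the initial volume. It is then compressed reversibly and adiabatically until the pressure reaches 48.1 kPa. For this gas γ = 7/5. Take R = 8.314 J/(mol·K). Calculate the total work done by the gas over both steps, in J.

n = P₁V₁/(RT₁) = 153×45.8/(8.314×327) = 2.58 mol.
Step 1 — Polytropic n=1.25: T₂ = T₁(V₁/V₂)^(n−1) = 327×(0.136)^0.25 = 199 K; P₂ = P₁(V₁/V₂)^n = 12.6 kPa.
W = (P₁V₁−P₂V₂)/(n−1) = (153×45.8−12.6×337)/0.25 = 11000 J.
ΔU = nCvΔT = 2.58×20.8×(199−327) = -6880 J.
Q = ΔU + W = 4130 J.
State after step 1: P = 12.6 kPa, V = 337 L, T = 199 K.
Step 2 — Adiabatic: T₂/T₁ = (P₂/P₁)^((γ−1)/γ) ⇒ T₂ = 199×(3.81)^0.286 = 291 K; V₂ = 130 L.
ΔU = nCvΔT = 2.58×20.8×(291−199) = 4950 J.
Q = 0 for an adiabatic process, so W = −ΔU = -4950 J.
Net over both steps: W = 6060 J, Q = 4130 J, ΔU = -1930 J.

6060 J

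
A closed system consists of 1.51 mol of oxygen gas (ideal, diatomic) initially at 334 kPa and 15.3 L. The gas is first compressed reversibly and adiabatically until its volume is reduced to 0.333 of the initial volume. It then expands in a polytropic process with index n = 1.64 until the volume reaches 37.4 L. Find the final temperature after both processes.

T₁ = P₁V₁/(nR) = 334×15.3/(1.51×8.314) = 407 K.
Step 1 — Adiabatic: TV^(γ−1) = const ⇒ T₂ = 407×(3.00)^0.400 = 632 K; PV^γ = const ⇒ P₂ = 1560 kPa.
ΔU = nCvΔT = 1.51×20.8×(632−407) = 7060 J.
Q = 0 for an adiabatic process, so W = −ΔU = -7060 J.
State after step 1: P = 1560 kPa, V = 5.09 L, T = 632 K.
Step 2 — Polytropic n=1.64: T₂ = T₁(V₁/V₂)^(n−1) = 632×(0.136)^0.64 = 176 K; P₂ = P₁(V₁/V₂)^n = 59.2 kPa.
W = (P₁V₁−P₂V₂)/(n−1) = (1560×5.09−59.2×37.4)/0.64 = 8930 J.
ΔU = nCvΔT = 1.51×20.8×(176−632) = -14300 J.
Q = ΔU + W = -5360 J.
Net over both steps: W = 1880 J, Q = -5360 J, ΔU = -7240 J.

176 K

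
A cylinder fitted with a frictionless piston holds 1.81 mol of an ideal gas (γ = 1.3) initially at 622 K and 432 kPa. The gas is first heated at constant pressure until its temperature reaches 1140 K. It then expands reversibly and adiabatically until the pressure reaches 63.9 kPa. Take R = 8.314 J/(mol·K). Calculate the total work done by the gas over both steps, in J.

28200 J

V₁ = nRT₁/P₁ = 1.81×8.314×622/432 = 21.7 L.
Step 1 — Isobaric: P stays 432 kPa; V/T = const ⇒ T₂ = 1140 K, V₂ = 39.7 L.
W = PΔV = 432×(39.7−21.7) kPa·L = 7800 J.
ΔU = nCvΔT = 1.81×27.7×(1140−622) = 26000 J.
Q = ΔU + W = nCpΔT = 33800 J.
State after step 1: P = 432 kPa, V = 39.7 L, T = 1140 K.
Step 2 — Adiabatic: T₂/T₁ = (P₂/P₁)^((γ−1)/γ) ⇒ T₂ = 1140×(0.148)^0.231 = 733 K; V₂ = 173 L.
ΔU = nCvΔT = 1.81×27.7×(733−1140) = -20400 J.
Q = 0 for an adiabatic process, so W = −ΔU = 20400 J.
Net over both steps: W = 28200 J, Q = 33800 J, ΔU = 5590 J.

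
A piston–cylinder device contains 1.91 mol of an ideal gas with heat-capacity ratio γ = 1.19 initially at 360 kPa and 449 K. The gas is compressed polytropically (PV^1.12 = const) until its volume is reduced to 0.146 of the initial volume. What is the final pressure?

V₁ = nRT₁/P₁ = 1.91×8.314×449/360 = 19.8 L.
Polytropic n=1.12: T₂ = T₁(V₁/V₂)^(n−1) = 449×(6.85)^0.12 = 566 K; P₂ = P₁(V₁/V₂)^n = 3110 kPa.

3110 kPa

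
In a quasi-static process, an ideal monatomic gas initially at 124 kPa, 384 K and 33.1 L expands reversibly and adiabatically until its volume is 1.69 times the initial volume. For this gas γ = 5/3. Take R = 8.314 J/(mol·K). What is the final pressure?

Adiabatic: TV^(γ−1) = const ⇒ T₂ = 384×(0.592)^0.667 = 271 K; PV^γ = const ⇒ P₂ = 51.7 kPa.

51.7 kPa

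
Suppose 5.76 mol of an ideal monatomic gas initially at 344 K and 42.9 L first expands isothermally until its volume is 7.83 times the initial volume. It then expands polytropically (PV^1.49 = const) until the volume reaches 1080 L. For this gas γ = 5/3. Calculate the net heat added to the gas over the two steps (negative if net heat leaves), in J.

P₁ = nRT₁/V₁ = 5.76×8.314×344/42.9 = 384 kPa.
Step 1 — Isothermal: T stays 344 K; PV = const ⇒ V₂ = 336 L, P₂ = 49.0 kPa.
ΔU = 0 (ideal gas, T constant).
W = nRT ln(V₂/V₁) = 5.76×8.314×344×ln(7.83) = 33900 J.
Q = ΔU + W = 33900 J.
State after step 1: P = 49.0 kPa, V = 336 L, T = 344 K.
Step 2 — Polytropic n=1.49: T₂ = T₁(V₁/V₂)^(n−1) = 344×(0.311)^0.49 = 194 K; P₂ = P₁(V₁/V₂)^n = 8.61 kPa.
W = (P₁V₁−P₂V₂)/(n−1) = (49.0×336−8.61×1080)/0.49 = 14600 J.
ΔU = nCvΔT = 5.76×12.5×(194−344) = -10800 J.
Q = ΔU + W = 3880 J.
Net over both steps: W = 48600 J, Q = 37800 J, ΔU = -10800 J.

37800 J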